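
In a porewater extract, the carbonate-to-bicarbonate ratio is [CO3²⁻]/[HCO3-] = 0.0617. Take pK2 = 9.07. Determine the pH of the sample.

pH = 7.86

From K2 = [H⁺][CO3²⁻]/[HCO3-]:  pH = pK2 + log₁₀([CO3²⁻]/[HCO3-])
log₁₀(0.0617) = -1.210
pH = 9.07 + (-1.210) = 7.86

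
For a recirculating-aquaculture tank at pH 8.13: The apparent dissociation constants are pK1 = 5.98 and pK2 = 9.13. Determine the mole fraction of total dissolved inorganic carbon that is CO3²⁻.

α₂ = 1 / (1 + [H⁺]/K2 + [H⁺]²/(K1K2)) = 1 / (1 + 10^+1.00 + 10^-1.15)
   = 1 / (1 + 10.000 + 0.070795) = 1/11.071 = 0.09033

α₂ = 0.0903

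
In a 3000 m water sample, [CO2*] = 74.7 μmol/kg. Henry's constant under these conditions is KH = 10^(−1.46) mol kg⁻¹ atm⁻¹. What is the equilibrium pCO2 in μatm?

pCO2 = 2150 μatm

KH = 10^(−1.46) = 3.467×10^-2 mol kg⁻¹ atm⁻¹
pCO2 = [CO2*]/KH = 74.7×10^-6 / 3.467×10^-2 = 2.15×10^-3 atm = 2150 μatm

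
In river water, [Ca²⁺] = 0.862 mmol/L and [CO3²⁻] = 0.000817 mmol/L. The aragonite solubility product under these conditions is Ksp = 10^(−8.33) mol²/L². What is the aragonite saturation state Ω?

Ω = 0.151

Ksp = 10^(−8.33) = 4.677×10^-9
Ω = [Ca²⁺][CO3²⁻]/Ksp = (0.862×10^-3)(0.000817×10^-3) / 4.677×10^-9 = 0.151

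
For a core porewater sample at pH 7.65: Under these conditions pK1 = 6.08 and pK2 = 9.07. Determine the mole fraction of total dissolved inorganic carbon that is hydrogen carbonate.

α₁ = 1 / (1 + [H⁺]/K1 + K2/[H⁺]) = 1 / (1 + 10^-1.57 + 10^-1.42)
   = 1 / (1 + 0.026915 + 0.038019) = 1/1.0649 = 0.9390

α₁ = 0.939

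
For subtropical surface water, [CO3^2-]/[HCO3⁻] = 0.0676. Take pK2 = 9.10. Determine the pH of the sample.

pH = 7.93

From K2 = [H⁺][CO3^2-]/[HCO3⁻]:  pH = pK2 + log₁₀([CO3^2-]/[HCO3⁻])
log₁₀(0.0676) = -1.170
pH = 9.10 + (-1.170) = 7.93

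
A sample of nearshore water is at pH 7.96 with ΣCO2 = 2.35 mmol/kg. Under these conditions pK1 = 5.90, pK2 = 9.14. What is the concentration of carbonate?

α₂ = 1 / (1 + [H⁺]/K2 + [H⁺]²/(K1K2)) = 1 / (1 + 10^+1.18 + 10^-0.88)
   = 1 / (1 + 15.136 + 0.13183) = 1/16.267 = 0.06147
[CO3²⁻] = α₂ × DIC = 0.06147 × 2.35 = 0.144 mmol/kg

[CO3²⁻] = 0.144 mmol/kg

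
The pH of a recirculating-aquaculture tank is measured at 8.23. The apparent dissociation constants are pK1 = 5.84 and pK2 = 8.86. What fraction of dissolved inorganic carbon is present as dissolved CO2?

α₀ = 1 / (1 + K1/[H⁺] + K1K2/[H⁺]²) = 1 / (1 + 10^+2.39 + 10^+1.76)
   = 1 / (1 + 245.47 + 57.544) = 1/304.01 = 0.003289

α₀ = 0.00329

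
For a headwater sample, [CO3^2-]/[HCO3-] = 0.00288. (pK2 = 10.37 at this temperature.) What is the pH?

From K2 = [H⁺][CO3^2-]/[HCO3-]:  pH = pK2 + log₁₀([CO3^2-]/[HCO3-])
log₁₀(0.00288) = -2.541
pH = 10.37 + (-2.541) = 7.83

pH = 7.83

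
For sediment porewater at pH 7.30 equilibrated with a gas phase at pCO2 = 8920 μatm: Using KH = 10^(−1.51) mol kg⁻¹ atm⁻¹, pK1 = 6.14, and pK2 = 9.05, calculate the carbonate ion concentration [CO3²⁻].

[CO3²⁻] = 0.0709 mmol/kg

[CO2*] = KH · pCO2 = 10^(−1.51) × 8920×10^-6 = 2.757×10^-4 mol/kg
α₀ = 1/(1 + K1/[H⁺] + K1K2/[H⁺]²) = 1/(1 + 10^+1.16 + 10^-0.59) = 0.06365
DIC = [CO2*]/α₀ = 2.757×10^-4 / 0.06365 = 4.331 mmol/kg
[CO3²⁻] = α₂·DIC; α₂ = 0.01636, so [CO3²⁻] = 0.01636 × 4.331 = 0.0709 mmol/kg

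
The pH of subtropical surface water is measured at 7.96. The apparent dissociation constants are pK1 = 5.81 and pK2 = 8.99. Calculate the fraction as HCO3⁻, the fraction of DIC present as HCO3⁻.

α₁ = 1 / (1 + [H⁺]/K1 + K2/[H⁺]) = 1 / (1 + 10^-2.15 + 10^-1.03)
   = 1 / (1 + 0.0070795 + 0.093325) = 1/1.1004 = 0.9088

α₁ = 0.909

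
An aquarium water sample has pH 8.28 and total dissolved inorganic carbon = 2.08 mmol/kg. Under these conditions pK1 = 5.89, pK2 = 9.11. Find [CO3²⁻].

α₂ = 1 / (1 + [H⁺]/K2 + [H⁺]²/(K1K2)) = 1 / (1 + 10^+0.83 + 10^-1.56)
   = 1 / (1 + 6.7608 + 0.027542) = 1/7.7884 = 0.1284
[CO3²⁻] = α₂ × DIC = 0.1284 × 2.08 = 0.267 mmol/kg

[CO3²⁻] = 0.267 mmol/kg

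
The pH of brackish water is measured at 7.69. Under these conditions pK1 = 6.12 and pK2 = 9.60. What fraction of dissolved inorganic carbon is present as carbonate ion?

α₂ = 1 / (1 + [H⁺]/K2 + [H⁺]²/(K1K2)) = 1 / (1 + 10^+1.91 + 10^+0.34)
   = 1 / (1 + 81.283 + 2.1878) = 1/84.471 = 0.01184

α₂ = 0.0118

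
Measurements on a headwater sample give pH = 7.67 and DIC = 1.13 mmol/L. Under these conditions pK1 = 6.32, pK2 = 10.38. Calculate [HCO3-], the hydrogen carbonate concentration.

[HCO3⁻] = 1.08 mmol/L

α₁ = 1 / (1 + [H⁺]/K1 + K2/[H⁺]) = 1 / (1 + 10^-1.35 + 10^-2.71)
   = 1 / (1 + 0.044668 + 0.0019498) = 1/1.0466 = 0.9555
[HCO3⁻] = α₁ × DIC = 0.9555 × 1.13 = 1.08 mmol/L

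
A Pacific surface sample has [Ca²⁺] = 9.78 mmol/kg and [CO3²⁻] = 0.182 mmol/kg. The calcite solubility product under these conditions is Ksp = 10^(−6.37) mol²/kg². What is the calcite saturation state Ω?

Ksp = 10^(−6.37) = 4.266×10^-7
Ω = [Ca²⁺][CO3²⁻]/Ksp = (9.78×10^-3)(0.182×10^-3) / 4.266×10^-7 = 4.17

Ω = 4.17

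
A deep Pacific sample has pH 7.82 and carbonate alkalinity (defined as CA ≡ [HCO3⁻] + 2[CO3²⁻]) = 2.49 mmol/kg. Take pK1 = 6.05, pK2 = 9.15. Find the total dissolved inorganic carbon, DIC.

DIC = 2.42 mmol/kg

CA = [HCO3⁻] + 2[CO3²⁻] = (α₁ + 2α₂)·DIC
At pH 7.82: [H⁺]/K1 = 10^-1.77 = 0.016982, K2/[H⁺] = 10^-1.33 = 0.046774
α₁ = 1/(1 + 0.016982 + 0.046774) = 1/1.0638 = 0.9401; α₂ = α₁·K2/[H⁺] = 0.04397
α₁ + 2α₂ = 1.0280
DIC = CA / (α₁ + 2α₂) = 2.49 / 1.0280 = 2.42 mmol/kg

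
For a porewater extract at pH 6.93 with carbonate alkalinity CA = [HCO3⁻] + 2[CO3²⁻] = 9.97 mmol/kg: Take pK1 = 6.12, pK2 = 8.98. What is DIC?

DIC = 11.4 mmol/kg

CA = [HCO3⁻] + 2[CO3²⁻] = (α₁ + 2α₂)·DIC
At pH 6.93: [H⁺]/K1 = 10^-0.81 = 0.15488, K2/[H⁺] = 10^-2.05 = 0.0089125
α₁ = 1/(1 + 0.15488 + 0.0089125) = 1/1.1638 = 0.8593; α₂ = α₁·K2/[H⁺] = 0.007658
α₁ + 2α₂ = 0.8746
DIC = CA / (α₁ + 2α₂) = 9.97 / 0.8746 = 11.4 mmol/kg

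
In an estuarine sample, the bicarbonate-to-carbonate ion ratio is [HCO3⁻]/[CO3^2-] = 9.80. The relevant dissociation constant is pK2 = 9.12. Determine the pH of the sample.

From K2 = [H⁺][CO3^2-]/[HCO3⁻]:  pH = pK2 − log₁₀([HCO3⁻]/[CO3^2-])
log₁₀(9.80) = +0.991
pH = 9.12 − (+0.991) = 8.13

pH = 8.13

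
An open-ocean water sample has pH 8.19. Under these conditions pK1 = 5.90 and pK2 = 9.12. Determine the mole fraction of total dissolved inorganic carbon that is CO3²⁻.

α₂ = 0.105

α₂ = 1 / (1 + [H⁺]/K2 + [H⁺]²/(K1K2)) = 1 / (1 + 10^+0.93 + 10^-1.36)
   = 1 / (1 + 8.5114 + 0.043652) = 1/9.5550 = 0.1047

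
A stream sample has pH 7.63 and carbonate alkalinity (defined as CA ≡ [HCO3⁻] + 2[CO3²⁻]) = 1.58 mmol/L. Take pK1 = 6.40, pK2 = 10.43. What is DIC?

CA = [HCO3⁻] + 2[CO3²⁻] = (α₁ + 2α₂)·DIC
At pH 7.63: [H⁺]/K1 = 10^-1.23 = 0.058884, K2/[H⁺] = 10^-2.80 = 0.0015849
α₁ = 1/(1 + 0.058884 + 0.0015849) = 1/1.0605 = 0.9430; α₂ = α₁·K2/[H⁺] = 0.001495
α₁ + 2α₂ = 0.9460
DIC = CA / (α₁ + 2α₂) = 1.58 / 0.9460 = 1.67 mmol/L

DIC = 1.67 mmol/L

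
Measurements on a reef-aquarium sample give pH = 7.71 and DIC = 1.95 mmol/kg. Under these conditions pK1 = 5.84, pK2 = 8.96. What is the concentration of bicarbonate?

α₁ = 1 / (1 + [H⁺]/K1 + K2/[H⁺]) = 1 / (1 + 10^-1.87 + 10^-1.25)
   = 1 / (1 + 0.013490 + 0.056234) = 1/1.0697 = 0.9348
[HCO3⁻] = α₁ × DIC = 0.9348 × 1.95 = 1.82 mmol/kg

[HCO3⁻] = 1.82 mmol/kg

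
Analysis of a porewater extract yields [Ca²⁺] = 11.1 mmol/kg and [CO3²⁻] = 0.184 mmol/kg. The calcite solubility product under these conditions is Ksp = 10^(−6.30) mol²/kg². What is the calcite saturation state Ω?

Ksp = 10^(−6.30) = 5.012×10^-7
Ω = [Ca²⁺][CO3²⁻]/Ksp = (11.1×10^-3)(0.184×10^-3) / 5.012×10^-7 = 4.08

Ω = 4.08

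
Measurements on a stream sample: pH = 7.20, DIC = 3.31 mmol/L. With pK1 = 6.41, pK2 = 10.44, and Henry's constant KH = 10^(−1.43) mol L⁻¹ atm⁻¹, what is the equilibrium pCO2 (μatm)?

pCO2 = 1.24×10^4 μatm

α₀ = 1 / (1 + K1/[H⁺] + K1K2/[H⁺]²) = 1 / (1 + 10^+0.79 + 10^-2.45)
   = 1 / (1 + 6.1660 + 0.0035481) = 1/7.1695 = 0.1395
[CO2*] = α₀ × DIC = 0.1395 × 3.31 = 0.4617 mmol/L
pCO2 = [CO2*]/KH = 4.617×10^-4 / 3.715×10^-2 = 1.24×10^4 μatm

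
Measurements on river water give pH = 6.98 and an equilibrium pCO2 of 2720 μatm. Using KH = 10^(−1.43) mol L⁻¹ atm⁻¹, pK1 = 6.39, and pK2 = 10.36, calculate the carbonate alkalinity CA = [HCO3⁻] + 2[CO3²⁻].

CA = 0.393 mmol/L

[CO2*] = KH · pCO2 = 10^(−1.43) × 2720×10^-6 = 1.011×10^-4 mol/L
α₀ = 1/(1 + K1/[H⁺] + K1K2/[H⁺]²) = 1/(1 + 10^+0.59 + 10^-2.79) = 0.2044
DIC = [CO2*]/α₀ = 1.011×10^-4 / 0.2044 = 0.4944 mmol/L
CA = (α₁ + 2α₂)·DIC = (0.7953 + 2×0.0003315) × 0.4944 = 0.393 mmol/L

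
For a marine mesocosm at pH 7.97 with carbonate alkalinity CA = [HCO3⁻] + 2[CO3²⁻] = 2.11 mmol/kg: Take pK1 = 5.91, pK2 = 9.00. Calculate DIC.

CA = [HCO3⁻] + 2[CO3²⁻] = (α₁ + 2α₂)·DIC
At pH 7.97: [H⁺]/K1 = 10^-2.06 = 0.0087096, K2/[H⁺] = 10^-1.03 = 0.093325
α₁ = 1/(1 + 0.0087096 + 0.093325) = 1/1.1020 = 0.9074; α₂ = α₁·K2/[H⁺] = 0.08468
α₁ + 2α₂ = 1.0768
DIC = CA / (α₁ + 2α₂) = 2.11 / 1.0768 = 1.96 mmol/kg

DIC = 1.96 mmol/kg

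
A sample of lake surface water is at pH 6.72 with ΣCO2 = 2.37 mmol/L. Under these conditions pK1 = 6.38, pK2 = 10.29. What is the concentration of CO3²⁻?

[CO3²⁻] = 0.438 μmol/L

α₂ = 1 / (1 + [H⁺]/K2 + [H⁺]²/(K1K2)) = 1 / (1 + 10^+3.57 + 10^+3.23)
   = 1 / (1 + 3715.4 + 1698.2) = 1/5414.6 = 0.0001847
[CO3²⁻] = α₂ × DIC = 0.0001847 × 2.37 = 0.000438 mmol/L = 0.438 μmol/L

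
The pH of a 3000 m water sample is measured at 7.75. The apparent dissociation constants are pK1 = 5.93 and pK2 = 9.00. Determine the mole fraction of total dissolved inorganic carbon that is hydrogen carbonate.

α₁ = 1 / (1 + [H⁺]/K1 + K2/[H⁺]) = 1 / (1 + 10^-1.82 + 10^-1.25)
   = 1 / (1 + 0.015136 + 0.056234) = 1/1.0714 = 0.9334

α₁ = 0.933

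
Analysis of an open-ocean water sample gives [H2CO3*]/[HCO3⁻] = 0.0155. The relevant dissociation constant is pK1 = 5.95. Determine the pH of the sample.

From K1 = [H⁺][HCO3⁻]/[H2CO3*]:  pH = pK1 − log₁₀([H2CO3*]/[HCO3⁻])
log₁₀(0.0155) = -1.810
pH = 5.95 − (-1.810) = 7.76

pH = 7.76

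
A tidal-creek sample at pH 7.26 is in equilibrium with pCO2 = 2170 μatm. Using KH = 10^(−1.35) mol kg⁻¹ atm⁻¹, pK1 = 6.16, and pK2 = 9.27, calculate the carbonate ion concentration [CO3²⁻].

[CO3²⁻] = 11.9 μmol/kg

[CO2*] = KH · pCO2 = 10^(−1.35) × 2170×10^-6 = 9.693×10^-5 mol/kg
α₀ = 1/(1 + K1/[H⁺] + K1K2/[H⁺]²) = 1/(1 + 10^+1.10 + 10^-0.91) = 0.07293
DIC = [CO2*]/α₀ = 9.693×10^-5 / 0.07293 = 1.329 mmol/kg
[CO3²⁻] = α₂·DIC; α₂ = 0.008972, so [CO3²⁻] = 0.008972 × 1.329 = 0.0119 mmol/kg = 11.9 μmol/kg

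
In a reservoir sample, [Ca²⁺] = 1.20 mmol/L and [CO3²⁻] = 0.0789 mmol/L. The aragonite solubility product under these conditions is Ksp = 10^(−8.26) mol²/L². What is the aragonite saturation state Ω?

Ω = 17.2

Ksp = 10^(−8.26) = 5.495×10^-9
Ω = [Ca²⁺][CO3²⁻]/Ksp = (1.20×10^-3)(0.0789×10^-3) / 5.495×10^-9 = 17.2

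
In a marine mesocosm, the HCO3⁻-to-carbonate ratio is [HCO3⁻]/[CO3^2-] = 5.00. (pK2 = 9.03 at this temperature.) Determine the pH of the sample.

From K2 = [H⁺][CO3^2-]/[HCO3⁻]:  pH = pK2 − log₁₀([HCO3⁻]/[CO3^2-])
log₁₀(5.00) = +0.699
pH = 9.03 − (+0.699) = 8.33

pH = 8.33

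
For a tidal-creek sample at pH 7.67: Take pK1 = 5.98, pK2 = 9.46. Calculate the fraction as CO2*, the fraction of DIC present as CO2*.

α₀ = 0.0197

α₀ = 1 / (1 + K1/[H⁺] + K1K2/[H⁺]²) = 1 / (1 + 10^+1.69 + 10^-0.10)
   = 1 / (1 + 48.978 + 0.79433) = 1/50.772 = 0.01970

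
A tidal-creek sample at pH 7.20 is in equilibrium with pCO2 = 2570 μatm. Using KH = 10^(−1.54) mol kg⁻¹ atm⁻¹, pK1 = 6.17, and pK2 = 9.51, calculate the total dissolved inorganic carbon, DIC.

[CO2*] = KH · pCO2 = 10^(−1.54) × 2570×10^-6 = 7.412×10^-5 mol/kg
α₀ = 1/(1 + K1/[H⁺] + K1K2/[H⁺]²) = 1/(1 + 10^+1.03 + 10^-1.28) = 0.08498
DIC = [CO2*]/α₀ = 7.412×10^-5 / 0.08498 = 0.872 mmol/kg

DIC = 0.872 mmol/kg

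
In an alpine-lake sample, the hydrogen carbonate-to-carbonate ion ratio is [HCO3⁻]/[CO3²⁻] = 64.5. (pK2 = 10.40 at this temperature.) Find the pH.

pH = 8.59

From K2 = [H⁺][CO3²⁻]/[HCO3⁻]:  pH = pK2 − log₁₀([HCO3⁻]/[CO3²⁻])
log₁₀(64.5) = +1.810
pH = 10.40 − (+1.810) = 8.59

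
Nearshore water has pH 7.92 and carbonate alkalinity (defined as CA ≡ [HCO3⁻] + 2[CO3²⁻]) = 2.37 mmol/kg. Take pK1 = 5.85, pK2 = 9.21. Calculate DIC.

DIC = 2.28 mmol/kg

CA = [HCO3⁻] + 2[CO3²⁻] = (α₁ + 2α₂)·DIC
At pH 7.92: [H⁺]/K1 = 10^-2.07 = 0.0085114, K2/[H⁺] = 10^-1.29 = 0.051286
α₁ = 1/(1 + 0.0085114 + 0.051286) = 1/1.0598 = 0.9436; α₂ = α₁·K2/[H⁺] = 0.04839
α₁ + 2α₂ = 1.0404
DIC = CA / (α₁ + 2α₂) = 2.37 / 1.0404 = 2.28 mmol/kg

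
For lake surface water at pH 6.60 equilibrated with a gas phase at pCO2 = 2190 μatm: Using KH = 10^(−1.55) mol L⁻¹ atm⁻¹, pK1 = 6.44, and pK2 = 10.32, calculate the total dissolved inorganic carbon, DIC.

[CO2*] = KH · pCO2 = 10^(−1.55) × 2190×10^-6 = 6.172×10^-5 mol/L
α₀ = 1/(1 + K1/[H⁺] + K1K2/[H⁺]²) = 1/(1 + 10^+0.16 + 10^-3.56) = 0.4089
DIC = [CO2*]/α₀ = 6.172×10^-5 / 0.4089 = 0.151 mmol/L

DIC = 0.151 mmol/L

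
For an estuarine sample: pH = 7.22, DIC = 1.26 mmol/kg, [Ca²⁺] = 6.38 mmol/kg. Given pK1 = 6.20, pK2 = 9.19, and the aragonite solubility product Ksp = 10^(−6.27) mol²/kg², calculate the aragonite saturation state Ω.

α₂ = 1 / (1 + [H⁺]/K2 + [H⁺]²/(K1K2)) = 1 / (1 + 10^+1.97 + 10^+0.95)
   = 1 / (1 + 93.325 + 8.9125) = 1/103.24 = 0.009686
[CO3²⁻] = α₂ × DIC = 0.009686 × 1.26 = 0.01220 mmol/kg = 12.20 μmol/kg
Ksp = 10^(−6.27) = 5.370×10^-7
Ω = [Ca²⁺][CO3²⁻]/Ksp = (6.38×10^-3)(1.220×10^-5) / 5.370×10^-7 = 0.145

Ω = 0.145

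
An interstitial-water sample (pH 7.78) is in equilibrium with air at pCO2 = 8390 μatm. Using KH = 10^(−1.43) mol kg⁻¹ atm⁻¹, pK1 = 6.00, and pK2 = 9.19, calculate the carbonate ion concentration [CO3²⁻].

[CO3²⁻] = 0.731 mmol/kg

[CO2*] = KH · pCO2 = 10^(−1.43) × 8390×10^-6 = 3.117×10^-4 mol/kg
α₀ = 1/(1 + K1/[H⁺] + K1K2/[H⁺]²) = 1/(1 + 10^+1.78 + 10^+0.37) = 0.01572
DIC = [CO2*]/α₀ = 3.117×10^-4 / 0.01572 = 19.83 mmol/kg
[CO3²⁻] = α₂·DIC; α₂ = 0.03686, so [CO3²⁻] = 0.03686 × 19.83 = 0.731 mmol/kg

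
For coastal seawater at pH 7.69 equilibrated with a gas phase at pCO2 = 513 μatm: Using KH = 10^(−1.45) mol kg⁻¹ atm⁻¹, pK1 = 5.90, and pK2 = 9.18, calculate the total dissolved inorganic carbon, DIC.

DIC = 1.18 mmol/kg

[CO2*] = KH · pCO2 = 10^(−1.45) × 513×10^-6 = 1.820×10^-5 mol/kg
α₀ = 1/(1 + K1/[H⁺] + K1K2/[H⁺]²) = 1/(1 + 10^+1.79 + 10^+0.30) = 0.01547
DIC = [CO2*]/α₀ = 1.820×10^-5 / 0.01547 = 1.18 mmol/kg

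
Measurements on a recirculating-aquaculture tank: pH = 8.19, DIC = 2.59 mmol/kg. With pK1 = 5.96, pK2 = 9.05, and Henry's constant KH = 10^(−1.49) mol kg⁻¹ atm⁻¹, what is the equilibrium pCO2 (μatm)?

α₀ = 1 / (1 + K1/[H⁺] + K1K2/[H⁺]²) = 1 / (1 + 10^+2.23 + 10^+1.37)
   = 1 / (1 + 169.82 + 23.442) = 1/194.27 = 0.005148
[CO2*] = α₀ × DIC = 0.005148 × 2.59 = 0.01333 mmol/kg = 13.33 μmol/kg
pCO2 = [CO2*]/KH = 1.333×10^-5 / 3.236×10^-2 = 412 μatm

pCO2 = 412 μatm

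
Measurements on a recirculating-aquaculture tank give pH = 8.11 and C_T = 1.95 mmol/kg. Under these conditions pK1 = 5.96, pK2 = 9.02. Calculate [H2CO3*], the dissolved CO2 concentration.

α₀ = 1 / (1 + K1/[H⁺] + K1K2/[H⁺]²) = 1 / (1 + 10^+2.15 + 10^+1.24)
   = 1 / (1 + 141.25 + 17.378) = 1/159.63 = 0.006264
[CO2*] = α₀ × DIC = 0.006264 × 1.95 = 0.0122 mmol/kg = 12.2 μmol/kg

[CO2*] = 12.2 μmol/kg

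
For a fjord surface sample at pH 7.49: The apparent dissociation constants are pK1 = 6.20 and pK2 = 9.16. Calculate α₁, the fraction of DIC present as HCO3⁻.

α₁ = 1 / (1 + [H⁺]/K1 + K2/[H⁺]) = 1 / (1 + 10^-1.29 + 10^-1.67)
   = 1 / (1 + 0.051286 + 0.021380) = 1/1.0727 = 0.9323

α₁ = 0.932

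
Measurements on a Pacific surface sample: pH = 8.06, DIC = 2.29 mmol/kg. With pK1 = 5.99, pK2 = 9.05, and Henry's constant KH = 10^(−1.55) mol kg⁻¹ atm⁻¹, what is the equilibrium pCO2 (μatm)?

α₀ = 1 / (1 + K1/[H⁺] + K1K2/[H⁺]²) = 1 / (1 + 10^+2.07 + 10^+1.08)
   = 1 / (1 + 117.49 + 12.023) = 1/130.51 = 0.007662
[CO2*] = α₀ × DIC = 0.007662 × 2.29 = 0.01755 mmol/kg = 17.55 μmol/kg
pCO2 = [CO2*]/KH = 1.755×10^-5 / 2.818×10^-2 = 623 μatm

pCO2 = 623 μatm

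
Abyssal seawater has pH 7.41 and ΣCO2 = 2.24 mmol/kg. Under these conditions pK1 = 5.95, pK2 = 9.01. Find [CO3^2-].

[CO3²⁻] = 0.0531 mmol/kg

α₂ = 1 / (1 + [H⁺]/K2 + [H⁺]²/(K1K2)) = 1 / (1 + 10^+1.60 + 10^+0.14)
   = 1 / (1 + 39.811 + 1.3804) = 1/42.191 = 0.02370
[CO3²⁻] = α₂ × DIC = 0.02370 × 2.24 = 0.0531 mmol/kg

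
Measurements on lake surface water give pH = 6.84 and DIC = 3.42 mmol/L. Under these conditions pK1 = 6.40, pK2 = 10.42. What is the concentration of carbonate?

[CO3²⁻] = 0.660 μmol/L

α₂ = 1 / (1 + [H⁺]/K2 + [H⁺]²/(K1K2)) = 1 / (1 + 10^+3.58 + 10^+3.14)
   = 1 / (1 + 3801.9 + 1380.4) = 1/5183.3 = 0.0001929
[CO3²⁻] = α₂ × DIC = 0.0001929 × 3.42 = 0.000660 mmol/L = 0.660 μmol/L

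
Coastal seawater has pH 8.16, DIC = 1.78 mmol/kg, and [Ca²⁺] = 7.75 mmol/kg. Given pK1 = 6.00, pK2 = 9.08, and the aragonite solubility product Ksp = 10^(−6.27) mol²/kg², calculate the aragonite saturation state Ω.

α₂ = 1 / (1 + [H⁺]/K2 + [H⁺]²/(K1K2)) = 1 / (1 + 10^+0.92 + 10^-1.24)
   = 1 / (1 + 8.3176 + 0.057544) = 1/9.3752 = 0.1067
[CO3²⁻] = α₂ × DIC = 0.1067 × 1.78 = 0.1899 mmol/kg
Ksp = 10^(−6.27) = 5.370×10^-7
Ω = [Ca²⁺][CO3²⁻]/Ksp = (7.75×10^-3)(1.899×10^-4) / 5.370×10^-7 = 2.74

Ω = 2.74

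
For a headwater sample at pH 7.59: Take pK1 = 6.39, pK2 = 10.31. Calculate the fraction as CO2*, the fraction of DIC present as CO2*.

α₀ = 1 / (1 + K1/[H⁺] + K1K2/[H⁺]²) = 1 / (1 + 10^+1.20 + 10^-1.52)
   = 1 / (1 + 15.849 + 0.030200) = 1/16.879 = 0.05924

α₀ = 0.0592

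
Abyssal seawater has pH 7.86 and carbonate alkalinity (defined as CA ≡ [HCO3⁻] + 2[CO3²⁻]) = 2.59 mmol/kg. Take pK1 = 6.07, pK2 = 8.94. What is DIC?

DIC = 2.44 mmol/kg

CA = [HCO3⁻] + 2[CO3²⁻] = (α₁ + 2α₂)·DIC
At pH 7.86: [H⁺]/K1 = 10^-1.79 = 0.016218, K2/[H⁺] = 10^-1.08 = 0.083176
α₁ = 1/(1 + 0.016218 + 0.083176) = 1/1.0994 = 0.9096; α₂ = α₁·K2/[H⁺] = 0.07566
α₁ + 2α₂ = 1.0609
DIC = CA / (α₁ + 2α₂) = 2.59 / 1.0609 = 2.44 mmol/kg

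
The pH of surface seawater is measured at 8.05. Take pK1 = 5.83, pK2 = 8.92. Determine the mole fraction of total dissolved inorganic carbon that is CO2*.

α₀ = 0.00528

α₀ = 1 / (1 + K1/[H⁺] + K1K2/[H⁺]²) = 1 / (1 + 10^+2.22 + 10^+1.35)
   = 1 / (1 + 165.96 + 22.387) = 1/189.35 = 0.005281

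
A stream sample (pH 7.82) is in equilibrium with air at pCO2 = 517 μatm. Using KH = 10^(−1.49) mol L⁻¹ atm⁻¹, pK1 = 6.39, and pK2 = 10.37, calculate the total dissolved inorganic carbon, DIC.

DIC = 0.468 mmol/L

[CO2*] = KH · pCO2 = 10^(−1.49) × 517×10^-6 = 1.673×10^-5 mol/L
α₀ = 1/(1 + K1/[H⁺] + K1K2/[H⁺]²) = 1/(1 + 10^+1.43 + 10^-1.12) = 0.03573
DIC = [CO2*]/α₀ = 1.673×10^-5 / 0.03573 = 0.468 mmol/L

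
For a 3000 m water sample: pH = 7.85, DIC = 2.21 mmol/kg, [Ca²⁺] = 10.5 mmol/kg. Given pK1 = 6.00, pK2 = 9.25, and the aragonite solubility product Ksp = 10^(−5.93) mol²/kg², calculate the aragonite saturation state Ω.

Ω = 0.746

α₂ = 1 / (1 + [H⁺]/K2 + [H⁺]²/(K1K2)) = 1 / (1 + 10^+1.40 + 10^-0.45)
   = 1 / (1 + 25.119 + 0.35481) = 1/26.474 = 0.03777
[CO3²⁻] = α₂ × DIC = 0.03777 × 2.21 = 0.08348 mmol/kg
Ksp = 10^(−5.93) = 1.175×10^-6
Ω = [Ca²⁺][CO3²⁻]/Ksp = (10.5×10^-3)(8.348×10^-5) / 1.175×10^-6 = 0.746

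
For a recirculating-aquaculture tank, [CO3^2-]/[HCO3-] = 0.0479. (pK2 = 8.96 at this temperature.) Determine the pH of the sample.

pH = 7.64

From K2 = [H⁺][CO3^2-]/[HCO3-]:  pH = pK2 + log₁₀([CO3^2-]/[HCO3-])
log₁₀(0.0479) = -1.320
pH = 8.96 + (-1.320) = 7.64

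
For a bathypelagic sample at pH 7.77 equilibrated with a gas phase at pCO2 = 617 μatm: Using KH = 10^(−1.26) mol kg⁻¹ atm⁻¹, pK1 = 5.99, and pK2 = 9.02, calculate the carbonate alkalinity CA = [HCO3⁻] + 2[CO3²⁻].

CA = 2.27 mmol/kg

[CO2*] = KH · pCO2 = 10^(−1.26) × 617×10^-6 = 3.391×10^-5 mol/kg
α₀ = 1/(1 + K1/[H⁺] + K1K2/[H⁺]²) = 1/(1 + 10^+1.78 + 10^+0.53) = 0.01547
DIC = [CO2*]/α₀ = 3.391×10^-5 / 0.01547 = 2.192 mmol/kg
CA = (α₁ + 2α₂)·DIC = (0.9321 + 2×0.05242) × 2.192 = 2.27 mmol/kg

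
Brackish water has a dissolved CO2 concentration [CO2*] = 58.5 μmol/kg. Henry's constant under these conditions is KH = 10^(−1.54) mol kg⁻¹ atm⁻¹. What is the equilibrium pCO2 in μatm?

pCO2 = 2030 μatm

KH = 10^(−1.54) = 2.884×10^-2 mol kg⁻¹ atm⁻¹
pCO2 = [CO2*]/KH = 58.5×10^-6 / 2.884×10^-2 = 2.03×10^-3 atm = 2030 μatm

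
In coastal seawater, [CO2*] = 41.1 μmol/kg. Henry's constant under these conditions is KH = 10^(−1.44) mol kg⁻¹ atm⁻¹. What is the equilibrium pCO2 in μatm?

KH = 10^(−1.44) = 3.631×10^-2 mol kg⁻¹ atm⁻¹
pCO2 = [CO2*]/KH = 41.1×10^-6 / 3.631×10^-2 = 1.13×10^-3 atm = 1130 μatm

pCO2 = 1130 μatm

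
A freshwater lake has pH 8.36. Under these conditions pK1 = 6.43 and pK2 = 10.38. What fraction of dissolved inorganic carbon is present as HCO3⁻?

α₁ = 0.979

α₁ = 1 / (1 + [H⁺]/K1 + K2/[H⁺]) = 1 / (1 + 10^-1.93 + 10^-2.02)
   = 1 / (1 + 0.011749 + 0.0095499) = 1/1.0213 = 0.9791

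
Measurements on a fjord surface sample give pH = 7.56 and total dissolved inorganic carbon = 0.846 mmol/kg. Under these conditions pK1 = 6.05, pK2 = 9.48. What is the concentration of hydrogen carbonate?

α₁ = 1 / (1 + [H⁺]/K1 + K2/[H⁺]) = 1 / (1 + 10^-1.51 + 10^-1.92)
   = 1 / (1 + 0.030903 + 0.012023) = 1/1.0429 = 0.9588
[HCO3⁻] = α₁ × DIC = 0.9588 × 0.846 = 0.811 mmol/kg

[HCO3⁻] = 0.811 mmol/kg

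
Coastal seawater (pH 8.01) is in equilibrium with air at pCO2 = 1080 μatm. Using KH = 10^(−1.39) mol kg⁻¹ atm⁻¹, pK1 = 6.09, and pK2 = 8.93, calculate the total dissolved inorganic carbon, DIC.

[CO2*] = KH · pCO2 = 10^(−1.39) × 1080×10^-6 = 4.400×10^-5 mol/kg
α₀ = 1/(1 + K1/[H⁺] + K1K2/[H⁺]²) = 1/(1 + 10^+1.92 + 10^+1.00) = 0.01062
DIC = [CO2*]/α₀ = 4.400×10^-5 / 0.01062 = 4.14 mmol/kg

DIC = 4.14 mmol/kg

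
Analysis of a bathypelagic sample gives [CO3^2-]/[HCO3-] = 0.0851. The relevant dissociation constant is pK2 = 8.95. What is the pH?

pH = 7.88

From K2 = [H⁺][CO3^2-]/[HCO3-]:  pH = pK2 + log₁₀([CO3^2-]/[HCO3-])
log₁₀(0.0851) = -1.070
pH = 8.95 + (-1.070) = 7.88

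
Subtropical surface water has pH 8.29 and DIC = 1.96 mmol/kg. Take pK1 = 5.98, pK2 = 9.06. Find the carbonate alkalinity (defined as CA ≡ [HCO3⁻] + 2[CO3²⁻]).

CA = [HCO3⁻] + 2[CO3²⁻] = (α₁ + 2α₂)·DIC
At pH 8.29: [H⁺]/K1 = 10^-2.31 = 0.0048978, K2/[H⁺] = 10^-0.77 = 0.16982
α₁ = 1/(1 + 0.0048978 + 0.16982) = 1/1.1747 = 0.8513; α₂ = α₁·K2/[H⁺] = 0.1446
α₁ + 2α₂ = 1.1404
CA = 1.1404 × 1.96 = 2.24 mmol/kg

CA = 2.24 mmol/kg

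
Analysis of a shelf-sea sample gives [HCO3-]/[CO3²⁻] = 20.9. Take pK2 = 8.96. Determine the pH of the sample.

pH = 7.64

From K2 = [H⁺][CO3²⁻]/[HCO3-]:  pH = pK2 − log₁₀([HCO3-]/[CO3²⁻])
log₁₀(20.9) = +1.320
pH = 8.96 − (+1.320) = 7.64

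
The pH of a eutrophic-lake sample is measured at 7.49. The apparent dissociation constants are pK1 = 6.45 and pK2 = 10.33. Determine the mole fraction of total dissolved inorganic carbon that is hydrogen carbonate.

α₁ = 1 / (1 + [H⁺]/K1 + K2/[H⁺]) = 1 / (1 + 10^-1.04 + 10^-2.84)
   = 1 / (1 + 0.091201 + 0.0014454) = 1/1.0926 = 0.9152

α₁ = 0.915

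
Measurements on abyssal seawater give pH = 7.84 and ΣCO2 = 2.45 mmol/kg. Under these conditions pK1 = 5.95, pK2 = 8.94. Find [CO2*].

α₀ = 1 / (1 + K1/[H⁺] + K1K2/[H⁺]²) = 1 / (1 + 10^+1.89 + 10^+0.79)
   = 1 / (1 + 77.625 + 6.1660) = 1/84.791 = 0.01179
[CO2*] = α₀ × DIC = 0.01179 × 2.45 = 0.0289 mmol/kg

[CO2*] = 0.0289 mmol/kg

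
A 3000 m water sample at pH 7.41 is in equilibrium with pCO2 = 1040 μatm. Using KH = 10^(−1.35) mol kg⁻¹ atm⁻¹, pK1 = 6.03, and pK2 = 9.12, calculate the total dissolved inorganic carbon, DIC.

[CO2*] = KH · pCO2 = 10^(−1.35) × 1040×10^-6 = 4.646×10^-5 mol/kg
α₀ = 1/(1 + K1/[H⁺] + K1K2/[H⁺]²) = 1/(1 + 10^+1.38 + 10^-0.33) = 0.03928
DIC = [CO2*]/α₀ = 4.646×10^-5 / 0.03928 = 1.18 mmol/kg

DIC = 1.18 mmol/kg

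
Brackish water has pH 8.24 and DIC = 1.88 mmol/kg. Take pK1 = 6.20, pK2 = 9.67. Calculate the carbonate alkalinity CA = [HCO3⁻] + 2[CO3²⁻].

CA = 1.93 mmol/kg

CA = [HCO3⁻] + 2[CO3²⁻] = (α₁ + 2α₂)·DIC
At pH 8.24: [H⁺]/K1 = 10^-2.04 = 0.0091201, K2/[H⁺] = 10^-1.43 = 0.037154
α₁ = 1/(1 + 0.0091201 + 0.037154) = 1/1.0463 = 0.9558; α₂ = α₁·K2/[H⁺] = 0.03551
α₁ + 2α₂ = 1.0268
CA = 1.0268 × 1.88 = 1.93 mmol/kg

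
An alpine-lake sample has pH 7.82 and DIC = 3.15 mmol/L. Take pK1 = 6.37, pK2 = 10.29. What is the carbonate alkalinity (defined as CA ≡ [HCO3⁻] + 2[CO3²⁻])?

CA = 3.05 mmol/L

CA = [HCO3⁻] + 2[CO3²⁻] = (α₁ + 2α₂)·DIC
At pH 7.82: [H⁺]/K1 = 10^-1.45 = 0.035481, K2/[H⁺] = 10^-2.47 = 0.0033884
α₁ = 1/(1 + 0.035481 + 0.0033884) = 1/1.0389 = 0.9626; α₂ = α₁·K2/[H⁺] = 0.003262
α₁ + 2α₂ = 0.9691
CA = 0.9691 × 3.15 = 3.05 mmol/L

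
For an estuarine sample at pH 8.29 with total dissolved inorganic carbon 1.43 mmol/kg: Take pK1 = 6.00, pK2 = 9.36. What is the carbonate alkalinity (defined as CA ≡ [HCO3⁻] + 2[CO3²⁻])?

CA = [HCO3⁻] + 2[CO3²⁻] = (α₁ + 2α₂)·DIC
At pH 8.29: [H⁺]/K1 = 10^-2.29 = 0.0051286, K2/[H⁺] = 10^-1.07 = 0.085114
α₁ = 1/(1 + 0.0051286 + 0.085114) = 1/1.0902 = 0.9172; α₂ = α₁·K2/[H⁺] = 0.07807
α₁ + 2α₂ = 1.0734
CA = 1.0734 × 1.43 = 1.53 mmol/kg

CA = 1.53 mmol/kg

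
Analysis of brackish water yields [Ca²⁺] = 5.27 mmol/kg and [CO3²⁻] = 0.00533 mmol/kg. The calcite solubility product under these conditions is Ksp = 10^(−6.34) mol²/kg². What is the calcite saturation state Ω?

Ω = 0.0615

Ksp = 10^(−6.34) = 4.571×10^-7
Ω = [Ca²⁺][CO3²⁻]/Ksp = (5.27×10^-3)(0.00533×10^-3) / 4.571×10^-7 = 0.0615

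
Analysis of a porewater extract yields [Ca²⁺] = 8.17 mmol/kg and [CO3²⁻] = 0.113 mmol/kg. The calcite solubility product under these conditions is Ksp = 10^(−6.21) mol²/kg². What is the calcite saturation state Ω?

Ω = 1.50

Ksp = 10^(−6.21) = 6.166×10^-7
Ω = [Ca²⁺][CO3²⁻]/Ksp = (8.17×10^-3)(0.113×10^-3) / 6.166×10^-7 = 1.50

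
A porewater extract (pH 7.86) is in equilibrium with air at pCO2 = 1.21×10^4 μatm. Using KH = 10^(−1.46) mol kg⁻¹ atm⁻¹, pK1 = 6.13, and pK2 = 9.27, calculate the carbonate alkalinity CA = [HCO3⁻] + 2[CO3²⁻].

[CO2*] = KH · pCO2 = 10^(−1.46) × 1.21×10^4×10^-6 = 4.196×10^-4 mol/kg
α₀ = 1/(1 + K1/[H⁺] + K1K2/[H⁺]²) = 1/(1 + 10^+1.73 + 10^+0.32) = 0.01761
DIC = [CO2*]/α₀ = 4.196×10^-4 / 0.01761 = 23.83 mmol/kg
CA = (α₁ + 2α₂)·DIC = (0.9456 + 2×0.03679) × 23.83 = 24.3 mmol/kg

CA = 24.3 mmol/kg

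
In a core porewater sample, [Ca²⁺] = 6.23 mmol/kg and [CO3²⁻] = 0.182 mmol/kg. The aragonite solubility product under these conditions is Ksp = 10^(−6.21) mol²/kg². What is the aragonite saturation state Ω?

Ω = 1.84

Ksp = 10^(−6.21) = 6.166×10^-7
Ω = [Ca²⁺][CO3²⁻]/Ksp = (6.23×10^-3)(0.182×10^-3) / 6.166×10^-7 = 1.84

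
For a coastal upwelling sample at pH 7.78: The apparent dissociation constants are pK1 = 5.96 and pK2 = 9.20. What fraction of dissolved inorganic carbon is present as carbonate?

α₂ = 0.0361

α₂ = 1 / (1 + [H⁺]/K2 + [H⁺]²/(K1K2)) = 1 / (1 + 10^+1.42 + 10^-0.40)
   = 1 / (1 + 26.303 + 0.39811) = 1/27.701 = 0.03610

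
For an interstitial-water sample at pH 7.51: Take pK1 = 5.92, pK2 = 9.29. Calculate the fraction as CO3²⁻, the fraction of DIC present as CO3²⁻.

α₂ = 1 / (1 + [H⁺]/K2 + [H⁺]²/(K1K2)) = 1 / (1 + 10^+1.78 + 10^+0.19)
   = 1 / (1 + 60.256 + 1.5488) = 1/62.805 = 0.01592

α₂ = 0.0159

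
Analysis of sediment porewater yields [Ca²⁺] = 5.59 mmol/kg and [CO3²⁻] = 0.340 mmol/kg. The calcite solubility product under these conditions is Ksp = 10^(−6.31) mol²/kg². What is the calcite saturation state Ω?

Ksp = 10^(−6.31) = 4.898×10^-7
Ω = [Ca²⁺][CO3²⁻]/Ksp = (5.59×10^-3)(0.340×10^-3) / 4.898×10^-7 = 3.88

Ω = 3.88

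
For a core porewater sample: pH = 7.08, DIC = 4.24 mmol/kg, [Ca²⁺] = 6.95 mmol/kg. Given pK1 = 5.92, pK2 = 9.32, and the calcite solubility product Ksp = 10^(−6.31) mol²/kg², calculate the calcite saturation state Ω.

Ω = 0.322

α₂ = 1 / (1 + [H⁺]/K2 + [H⁺]²/(K1K2)) = 1 / (1 + 10^+2.24 + 10^+1.08)
   = 1 / (1 + 173.78 + 12.023) = 1/186.80 = 0.005353
[CO3²⁻] = α₂ × DIC = 0.005353 × 4.24 = 0.02270 mmol/kg
Ksp = 10^(−6.31) = 4.898×10^-7
Ω = [Ca²⁺][CO3²⁻]/Ksp = (6.95×10^-3)(2.270×10^-5) / 4.898×10^-7 = 0.322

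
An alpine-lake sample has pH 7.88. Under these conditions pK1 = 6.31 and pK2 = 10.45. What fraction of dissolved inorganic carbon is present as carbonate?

α₂ = 1 / (1 + [H⁺]/K2 + [H⁺]²/(K1K2)) = 1 / (1 + 10^+2.57 + 10^+1.00)
   = 1 / (1 + 371.54 + 10.000) = 1/382.54 = 0.002614

α₂ = 0.00261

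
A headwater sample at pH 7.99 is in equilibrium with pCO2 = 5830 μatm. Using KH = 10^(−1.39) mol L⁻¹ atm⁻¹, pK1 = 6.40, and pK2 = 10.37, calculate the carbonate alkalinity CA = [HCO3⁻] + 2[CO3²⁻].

[CO2*] = KH · pCO2 = 10^(−1.39) × 5830×10^-6 = 2.375×10^-4 mol/L
α₀ = 1/(1 + K1/[H⁺] + K1K2/[H⁺]²) = 1/(1 + 10^+1.59 + 10^-0.79) = 0.02496
DIC = [CO2*]/α₀ = 2.375×10^-4 / 0.02496 = 9.516 mmol/L
CA = (α₁ + 2α₂)·DIC = (0.9710 + 2×0.004048) × 9.516 = 9.32 mmol/L

CA = 9.32 mmol/L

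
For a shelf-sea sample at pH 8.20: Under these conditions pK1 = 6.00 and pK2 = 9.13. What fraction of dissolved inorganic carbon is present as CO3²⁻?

α₂ = 0.105

α₂ = 1 / (1 + [H⁺]/K2 + [H⁺]²/(K1K2)) = 1 / (1 + 10^+0.93 + 10^-1.27)
   = 1 / (1 + 8.5114 + 0.053703) = 1/9.5651 = 0.1045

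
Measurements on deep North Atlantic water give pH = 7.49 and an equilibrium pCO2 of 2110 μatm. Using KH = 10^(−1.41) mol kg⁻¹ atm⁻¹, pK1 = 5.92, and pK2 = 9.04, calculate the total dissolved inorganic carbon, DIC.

DIC = 3.22 mmol/kg

[CO2*] = KH · pCO2 = 10^(−1.41) × 2110×10^-6 = 8.209×10^-5 mol/kg
α₀ = 1/(1 + K1/[H⁺] + K1K2/[H⁺]²) = 1/(1 + 10^+1.57 + 10^+0.02) = 0.02551
DIC = [CO2*]/α₀ = 8.209×10^-5 / 0.02551 = 3.22 mmol/kg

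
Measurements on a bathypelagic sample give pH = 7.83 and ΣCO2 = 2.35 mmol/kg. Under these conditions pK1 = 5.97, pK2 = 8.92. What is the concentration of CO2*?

[CO2*] = 0.0296 mmol/kg

α₀ = 1 / (1 + K1/[H⁺] + K1K2/[H⁺]²) = 1 / (1 + 10^+1.86 + 10^+0.77)
   = 1 / (1 + 72.444 + 5.8884) = 1/79.332 = 0.01261
[CO2*] = α₀ × DIC = 0.01261 × 2.35 = 0.0296 mmol/kg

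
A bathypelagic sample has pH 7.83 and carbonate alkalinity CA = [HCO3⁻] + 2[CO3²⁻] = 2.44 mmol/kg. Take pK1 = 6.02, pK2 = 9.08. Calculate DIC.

DIC = 2.35 mmol/kg

CA = [HCO3⁻] + 2[CO3²⁻] = (α₁ + 2α₂)·DIC
At pH 7.83: [H⁺]/K1 = 10^-1.81 = 0.015488, K2/[H⁺] = 10^-1.25 = 0.056234
α₁ = 1/(1 + 0.015488 + 0.056234) = 1/1.0717 = 0.9331; α₂ = α₁·K2/[H⁺] = 0.05247
α₁ + 2α₂ = 1.0380
DIC = CA / (α₁ + 2α₂) = 2.44 / 1.0380 = 2.35 mmol/kg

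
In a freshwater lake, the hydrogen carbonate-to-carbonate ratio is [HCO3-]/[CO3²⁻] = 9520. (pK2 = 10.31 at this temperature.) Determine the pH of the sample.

pH = 6.33

From K2 = [H⁺][CO3²⁻]/[HCO3-]:  pH = pK2 − log₁₀([HCO3-]/[CO3²⁻])
log₁₀(9520) = +3.979
pH = 10.31 − (+3.979) = 6.33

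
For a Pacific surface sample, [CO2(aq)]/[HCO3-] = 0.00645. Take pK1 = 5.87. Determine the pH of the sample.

pH = 8.06

From K1 = [H⁺][HCO3-]/[CO2(aq)]:  pH = pK1 − log₁₀([CO2(aq)]/[HCO3-])
log₁₀(0.00645) = -2.190
pH = 5.87 − (-2.190) = 8.06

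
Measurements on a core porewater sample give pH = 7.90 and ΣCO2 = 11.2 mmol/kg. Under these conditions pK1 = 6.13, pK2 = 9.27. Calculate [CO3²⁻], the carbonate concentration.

α₂ = 1 / (1 + [H⁺]/K2 + [H⁺]²/(K1K2)) = 1 / (1 + 10^+1.37 + 10^-0.40)
   = 1 / (1 + 23.442 + 0.39811) = 1/24.840 = 0.04026
[CO3²⁻] = α₂ × DIC = 0.04026 × 11.2 = 0.451 mmol/kg

[CO3²⁻] = 0.451 mmol/kg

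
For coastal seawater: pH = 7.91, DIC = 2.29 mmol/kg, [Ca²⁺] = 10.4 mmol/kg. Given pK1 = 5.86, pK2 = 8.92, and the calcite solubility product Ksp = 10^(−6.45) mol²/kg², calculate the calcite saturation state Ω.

Ω = 5.93

α₂ = 1 / (1 + [H⁺]/K2 + [H⁺]²/(K1K2)) = 1 / (1 + 10^+1.01 + 10^-1.04)
   = 1 / (1 + 10.233 + 0.091201) = 1/11.324 = 0.08831
[CO3²⁻] = α₂ × DIC = 0.08831 × 2.29 = 0.2022 mmol/kg
Ksp = 10^(−6.45) = 3.548×10^-7
Ω = [Ca²⁺][CO3²⁻]/Ksp = (10.4×10^-3)(2.022×10^-4) / 3.548×10^-7 = 5.93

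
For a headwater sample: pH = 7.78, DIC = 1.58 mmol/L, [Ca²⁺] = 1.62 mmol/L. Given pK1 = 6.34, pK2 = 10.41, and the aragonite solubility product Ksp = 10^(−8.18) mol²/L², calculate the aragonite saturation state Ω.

Ω = 0.874

α₂ = 1 / (1 + [H⁺]/K2 + [H⁺]²/(K1K2)) = 1 / (1 + 10^+2.63 + 10^+1.19)
   = 1 / (1 + 426.58 + 15.488) = 1/443.07 = 0.002257
[CO3²⁻] = α₂ × DIC = 0.002257 × 1.58 = 0.003566 mmol/L = 3.566 μmol/L
Ksp = 10^(−8.18) = 6.607×10^-9
Ω = [Ca²⁺][CO3²⁻]/Ksp = (1.62×10^-3)(3.566×10^-6) / 6.607×10^-9 = 0.874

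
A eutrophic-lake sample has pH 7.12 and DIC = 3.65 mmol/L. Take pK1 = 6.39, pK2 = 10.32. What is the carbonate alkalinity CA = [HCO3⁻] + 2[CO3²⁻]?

CA = 3.08 mmol/L

CA = [HCO3⁻] + 2[CO3²⁻] = (α₁ + 2α₂)·DIC
At pH 7.12: [H⁺]/K1 = 10^-0.73 = 0.18621, K2/[H⁺] = 10^-3.20 = 0.00063096
α₁ = 1/(1 + 0.18621 + 0.00063096) = 1/1.1868 = 0.8426; α₂ = α₁·K2/[H⁺] = 0.0005316
α₁ + 2α₂ = 0.8436
CA = 0.8436 × 3.65 = 3.08 mmol/L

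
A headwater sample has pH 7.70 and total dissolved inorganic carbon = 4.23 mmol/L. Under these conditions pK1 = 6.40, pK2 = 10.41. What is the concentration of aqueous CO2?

α₀ = 1 / (1 + K1/[H⁺] + K1K2/[H⁺]²) = 1 / (1 + 10^+1.30 + 10^-1.41)
   = 1 / (1 + 19.953 + 0.038905) = 1/20.992 = 0.04764
[CO2*] = α₀ × DIC = 0.04764 × 4.23 = 0.202 mmol/L

[CO2*] = 0.202 mmol/L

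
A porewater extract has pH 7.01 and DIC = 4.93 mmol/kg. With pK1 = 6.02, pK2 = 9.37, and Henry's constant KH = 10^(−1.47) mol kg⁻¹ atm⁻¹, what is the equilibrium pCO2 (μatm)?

α₀ = 1 / (1 + K1/[H⁺] + K1K2/[H⁺]²) = 1 / (1 + 10^+0.99 + 10^-1.37)
   = 1 / (1 + 9.7724 + 0.042658) = 1/10.815 = 0.09246
[CO2*] = α₀ × DIC = 0.09246 × 4.93 = 0.4558 mmol/kg
pCO2 = [CO2*]/KH = 4.558×10^-4 / 3.388×10^-2 = 1.35×10^4 μatm

pCO2 = 1.35×10^4 μatm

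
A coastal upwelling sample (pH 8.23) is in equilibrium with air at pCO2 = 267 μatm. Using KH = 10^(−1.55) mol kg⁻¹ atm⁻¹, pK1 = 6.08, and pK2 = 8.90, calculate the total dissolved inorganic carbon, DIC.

[CO2*] = KH · pCO2 = 10^(−1.55) × 267×10^-6 = 7.525×10^-6 mol/kg
α₀ = 1/(1 + K1/[H⁺] + K1K2/[H⁺]²) = 1/(1 + 10^+2.15 + 10^+1.48) = 0.005799
DIC = [CO2*]/α₀ = 7.525×10^-6 / 0.005799 = 1.30 mmol/kg

DIC = 1.30 mmol/kg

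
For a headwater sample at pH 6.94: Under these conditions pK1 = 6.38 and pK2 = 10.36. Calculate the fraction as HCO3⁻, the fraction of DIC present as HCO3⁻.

α₁ = 0.784

α₁ = 1 / (1 + [H⁺]/K1 + K2/[H⁺]) = 1 / (1 + 10^-0.56 + 10^-3.42)
   = 1 / (1 + 0.27542 + 0.00038019) = 1/1.2758 = 0.7838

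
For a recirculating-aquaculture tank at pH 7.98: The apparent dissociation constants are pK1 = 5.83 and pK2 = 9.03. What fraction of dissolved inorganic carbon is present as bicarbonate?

α₁ = 1 / (1 + [H⁺]/K1 + K2/[H⁺]) = 1 / (1 + 10^-2.15 + 10^-1.05)
   = 1 / (1 + 0.0070795 + 0.089125) = 1/1.0962 = 0.9122

α₁ = 0.912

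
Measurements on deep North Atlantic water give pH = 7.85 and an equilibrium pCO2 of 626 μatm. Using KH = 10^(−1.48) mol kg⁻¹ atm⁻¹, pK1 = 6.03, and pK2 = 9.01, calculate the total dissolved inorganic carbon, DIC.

[CO2*] = KH · pCO2 = 10^(−1.48) × 626×10^-6 = 2.073×10^-5 mol/kg
α₀ = 1/(1 + K1/[H⁺] + K1K2/[H⁺]²) = 1/(1 + 10^+1.82 + 10^+0.66) = 0.01396
DIC = [CO2*]/α₀ = 2.073×10^-5 / 0.01396 = 1.49 mmol/kg

DIC = 1.49 mmol/kg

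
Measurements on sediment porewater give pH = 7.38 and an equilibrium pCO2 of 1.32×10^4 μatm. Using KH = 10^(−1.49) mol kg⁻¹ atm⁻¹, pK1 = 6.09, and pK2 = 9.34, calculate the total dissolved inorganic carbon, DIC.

[CO2*] = KH · pCO2 = 10^(−1.49) × 1.32×10^4×10^-6 = 4.271×10^-4 mol/kg
α₀ = 1/(1 + K1/[H⁺] + K1K2/[H⁺]²) = 1/(1 + 10^+1.29 + 10^-0.67) = 0.04828
DIC = [CO2*]/α₀ = 4.271×10^-4 / 0.04828 = 8.85 mmol/kg

DIC = 8.85 mmol/kg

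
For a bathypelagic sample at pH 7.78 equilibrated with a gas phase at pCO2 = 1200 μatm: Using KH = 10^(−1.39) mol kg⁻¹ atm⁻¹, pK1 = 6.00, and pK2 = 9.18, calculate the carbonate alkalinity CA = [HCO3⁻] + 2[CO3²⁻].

[CO2*] = KH · pCO2 = 10^(−1.39) × 1200×10^-6 = 4.889×10^-5 mol/kg
α₀ = 1/(1 + K1/[H⁺] + K1K2/[H⁺]²) = 1/(1 + 10^+1.78 + 10^+0.38) = 0.01571
DIC = [CO2*]/α₀ = 4.889×10^-5 / 0.01571 = 3.112 mmol/kg
CA = (α₁ + 2α₂)·DIC = (0.9466 + 2×0.03769) × 3.112 = 3.18 mmol/kg

CA = 3.18 mmol/kg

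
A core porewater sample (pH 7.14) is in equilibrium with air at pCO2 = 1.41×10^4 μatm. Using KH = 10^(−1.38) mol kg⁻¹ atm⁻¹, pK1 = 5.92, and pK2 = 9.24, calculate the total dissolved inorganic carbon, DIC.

[CO2*] = KH · pCO2 = 10^(−1.38) × 1.41×10^4×10^-6 = 5.878×10^-4 mol/kg
α₀ = 1/(1 + K1/[H⁺] + K1K2/[H⁺]²) = 1/(1 + 10^+1.22 + 10^-0.88) = 0.05641
DIC = [CO2*]/α₀ = 5.878×10^-4 / 0.05641 = 10.4 mmol/kg

DIC = 10.4 mmol/kg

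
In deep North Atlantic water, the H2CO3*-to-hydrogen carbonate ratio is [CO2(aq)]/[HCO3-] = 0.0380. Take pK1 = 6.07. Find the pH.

From K1 = [H⁺][HCO3-]/[CO2(aq)]:  pH = pK1 − log₁₀([CO2(aq)]/[HCO3-])
log₁₀(0.0380) = -1.420
pH = 6.07 − (-1.420) = 7.49

pH = 7.49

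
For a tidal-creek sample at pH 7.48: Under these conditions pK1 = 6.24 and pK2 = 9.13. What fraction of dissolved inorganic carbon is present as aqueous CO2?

α₀ = 1 / (1 + K1/[H⁺] + K1K2/[H⁺]²) = 1 / (1 + 10^+1.24 + 10^-0.41)
   = 1 / (1 + 17.378 + 0.38905) = 1/18.767 = 0.05328

α₀ = 0.0533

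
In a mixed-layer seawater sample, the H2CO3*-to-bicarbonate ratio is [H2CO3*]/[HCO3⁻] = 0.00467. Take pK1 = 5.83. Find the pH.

pH = 8.16

From K1 = [H⁺][HCO3⁻]/[H2CO3*]:  pH = pK1 − log₁₀([H2CO3*]/[HCO3⁻])
log₁₀(0.00467) = -2.331
pH = 5.83 − (-2.331) = 8.16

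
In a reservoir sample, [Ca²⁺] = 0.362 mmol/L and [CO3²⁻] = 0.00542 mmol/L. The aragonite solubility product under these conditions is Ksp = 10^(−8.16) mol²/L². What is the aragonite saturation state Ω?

Ω = 0.284

Ksp = 10^(−8.16) = 6.918×10^-9
Ω = [Ca²⁺][CO3²⁻]/Ksp = (0.362×10^-3)(0.00542×10^-3) / 6.918×10^-9 = 0.284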